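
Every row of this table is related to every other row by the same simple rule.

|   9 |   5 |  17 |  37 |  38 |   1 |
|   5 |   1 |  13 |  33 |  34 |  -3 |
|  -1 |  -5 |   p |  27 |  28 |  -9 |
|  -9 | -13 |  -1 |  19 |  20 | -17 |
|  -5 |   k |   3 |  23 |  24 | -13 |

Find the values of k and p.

The difference between any two rows is the same in every column — this is an addition table with the headers hidden.
Row 5 minus row 1 is 24 − 38 = -14, so its entry in column 2 is 5 + (-14) = -9.
Row 3 minus row 1 is 28 − 38 = -10, so its entry in column 3 is 17 + (-10) = 7.

k = -9, p = 7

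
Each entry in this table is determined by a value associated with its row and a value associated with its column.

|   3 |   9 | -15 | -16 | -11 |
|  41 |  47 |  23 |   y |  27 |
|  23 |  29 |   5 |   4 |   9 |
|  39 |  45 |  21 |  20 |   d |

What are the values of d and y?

The difference between any two rows is the same in every column — this is an addition table with the headers hidden.
Row 4 minus row 1 is 21 − (-15) = 36, so its entry in column 5 is -11 + 36 = 25.
Row 2 minus row 1 is 23 − (-15) = 38, so its entry in column 4 is -16 + 38 = 22.

d = 25, y = 22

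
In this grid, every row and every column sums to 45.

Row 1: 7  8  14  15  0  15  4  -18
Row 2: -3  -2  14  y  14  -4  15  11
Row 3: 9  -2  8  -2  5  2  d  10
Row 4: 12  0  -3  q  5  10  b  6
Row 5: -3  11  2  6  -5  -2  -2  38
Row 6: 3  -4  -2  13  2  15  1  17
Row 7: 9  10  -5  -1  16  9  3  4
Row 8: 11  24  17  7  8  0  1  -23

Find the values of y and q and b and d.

y = 0, q = 7, b = 8, d = 15

The known cells in row 2 total 45, leaving 45 − 45 = 0 for the blank.
The known cells in column 4 total 38, leaving 45 − 38 = 7 for the blank.
The known cells in row 3 total 30, leaving 45 − 30 = 15 for the blank.
The known cells in row 4 total 37, leaving 45 − 37 = 8 for the blank.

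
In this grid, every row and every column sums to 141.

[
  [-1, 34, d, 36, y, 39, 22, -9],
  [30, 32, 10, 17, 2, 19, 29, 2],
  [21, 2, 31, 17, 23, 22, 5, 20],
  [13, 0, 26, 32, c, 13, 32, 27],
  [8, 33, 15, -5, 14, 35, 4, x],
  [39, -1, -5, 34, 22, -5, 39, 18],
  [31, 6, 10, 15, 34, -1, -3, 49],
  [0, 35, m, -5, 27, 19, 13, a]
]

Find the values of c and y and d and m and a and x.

c = -2, y = 21, d = -1, m = 55, a = -3, x = 37

Row 4: 13 + 0 + 26 + 32 + 13 + 32 + 27 = 143, so its missing entry is 141 − 143 = -2.
Column 5: 2 + 23 − 2 + 14 + 22 + 34 + 27 = 120, so its missing entry is 141 − 120 = 21.
Row 1: -1 + 34 + 36 + 21 + 39 + 22 − 9 = 142, so its missing entry is 141 − 142 = -1.
Column 3: -1 + 10 + 31 + 26 + 15 − 5 + 10 = 86, so its missing entry is 141 − 86 = 55.
Row 8: 0 + 35 + 55 − 5 + 27 + 19 + 13 = 144, so its missing entry is 141 − 144 = -3.
Row 5: 8 + 33 + 15 − 5 + 14 + 35 + 4 = 104, so its missing entry is 141 − 104 = 37.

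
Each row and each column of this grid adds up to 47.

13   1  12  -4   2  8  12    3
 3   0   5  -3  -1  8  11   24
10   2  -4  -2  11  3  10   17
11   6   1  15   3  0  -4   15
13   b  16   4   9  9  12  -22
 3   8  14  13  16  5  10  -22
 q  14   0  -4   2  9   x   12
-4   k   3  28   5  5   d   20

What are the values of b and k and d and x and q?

The known cells in column 1 total 49, leaving 47 − 49 = -2 for the blank.
The known cells in row 7 total 31, leaving 47 − 31 = 16 for the blank.
The known cells in column 7 total 67, leaving 47 − 67 = -20 for the blank.
The known cells in row 8 total 37, leaving 47 − 37 = 10 for the blank.
The known cells in row 5 total 41, leaving 47 − 41 = 6 for the blank.

b = 6, k = 10, d = -20, x = 16, q = -2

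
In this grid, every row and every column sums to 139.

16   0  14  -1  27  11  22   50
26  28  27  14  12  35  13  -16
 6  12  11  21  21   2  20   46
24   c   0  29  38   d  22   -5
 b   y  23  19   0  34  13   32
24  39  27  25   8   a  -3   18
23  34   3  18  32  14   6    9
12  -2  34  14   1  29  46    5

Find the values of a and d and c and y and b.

Column 1: 16 + 26 + 6 + 24 + 24 + 23 + 12 = 131, so its missing entry is 139 − 131 = 8.
Row 6: 24 + 39 + 27 + 25 + 8 − 3 + 18 = 138, so its missing entry is 139 − 138 = 1.
Row 5: 8 + 23 + 19 + 0 + 34 + 13 + 32 = 129, so its missing entry is 139 − 129 = 10.
Column 2: 0 + 28 + 12 + 10 + 39 + 34 − 2 = 121, so its missing entry is 139 − 121 = 18.
Row 4: 24 + 18 + 0 + 29 + 38 + 22 − 5 = 126, so its missing entry is 139 − 126 = 13.

a = 1, d = 13, c = 18, y = 10, b = 8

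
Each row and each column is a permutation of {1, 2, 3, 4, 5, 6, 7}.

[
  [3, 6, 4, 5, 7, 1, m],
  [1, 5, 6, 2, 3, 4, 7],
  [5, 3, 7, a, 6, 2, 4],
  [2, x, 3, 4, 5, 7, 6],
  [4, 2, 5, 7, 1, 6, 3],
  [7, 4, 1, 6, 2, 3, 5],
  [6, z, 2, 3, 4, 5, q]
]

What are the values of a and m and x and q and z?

a = 1, m = 2, x = 1, q = 1, z = 7

At (row 4, col 2): row 4 already has {2, 3, 4, 5, 6, 7}, so the value is 1.
For row 7, column 2: column 2 already has {1, 2, 3, 4, 5, 6}; that leaves 7.
Cell (1,7): row 1 already has {1, 3, 4, 5, 6, 7} → 2.
Cell (3,4): row 3 already has {2, 3, 4, 5, 6, 7} → 1.
Cell (7,7): row 7 already has {2, 3, 4, 5, 6, 7} → 1.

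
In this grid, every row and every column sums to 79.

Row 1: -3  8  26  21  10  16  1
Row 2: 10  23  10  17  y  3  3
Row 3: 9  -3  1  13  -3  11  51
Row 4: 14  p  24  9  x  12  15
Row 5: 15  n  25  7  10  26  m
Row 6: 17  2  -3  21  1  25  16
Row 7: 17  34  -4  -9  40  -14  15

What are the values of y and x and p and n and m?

Column 7 has 1 + 3 + 51 + 15 + 16 + 15 = 101; the blank must be 79 − 101 = -22.
Row 2 has 10 + 23 + 10 + 17 + 3 + 3 = 66; the blank must be 79 − 66 = 13.
Column 5 has 10 + 13 − 3 + 10 + 1 + 40 = 71; the blank must be 79 − 71 = 8.
Row 4 has 14 + 24 + 9 + 8 + 12 + 15 = 82; the blank must be 79 − 82 = -3.
Row 5 has 15 + 25 + 7 + 10 + 26 − 22 = 61; the blank must be 79 − 61 = 18.

y = 13, x = 8, p = -3, n = 18, m = -22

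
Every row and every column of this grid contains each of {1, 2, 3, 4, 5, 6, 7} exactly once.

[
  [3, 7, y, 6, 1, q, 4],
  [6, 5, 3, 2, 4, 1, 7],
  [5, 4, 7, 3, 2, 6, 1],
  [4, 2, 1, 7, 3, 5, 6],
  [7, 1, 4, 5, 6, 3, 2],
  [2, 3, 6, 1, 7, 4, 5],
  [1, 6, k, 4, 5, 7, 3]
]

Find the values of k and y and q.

k = 2, y = 5, q = 2

Cell (7,3): row 7 already has {1, 3, 4, 5, 6, 7} → 2.
Cell (1,6): column 6 already has {1, 3, 4, 5, 6, 7} → 2.
At (row 1, col 3): row 1 already has {1, 2, 3, 4, 6, 7}, so the value is 5.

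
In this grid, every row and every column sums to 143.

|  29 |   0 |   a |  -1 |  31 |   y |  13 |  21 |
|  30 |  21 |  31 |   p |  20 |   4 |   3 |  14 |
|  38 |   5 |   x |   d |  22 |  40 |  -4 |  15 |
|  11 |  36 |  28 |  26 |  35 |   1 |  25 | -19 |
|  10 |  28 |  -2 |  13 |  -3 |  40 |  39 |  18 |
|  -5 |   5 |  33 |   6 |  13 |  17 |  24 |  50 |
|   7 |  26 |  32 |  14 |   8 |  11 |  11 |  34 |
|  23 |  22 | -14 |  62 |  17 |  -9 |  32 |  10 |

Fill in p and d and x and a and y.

Column 6 has 4 + 40 + 1 + 40 + 17 + 11 − 9 = 104; the blank must be 143 − 104 = 39.
Row 1 has 29 + 0 − 1 + 31 + 39 + 13 + 21 = 132; the blank must be 143 − 132 = 11.
Column 3 has 11 + 31 + 28 − 2 + 33 + 32 − 14 = 119; the blank must be 143 − 119 = 24.
Row 3 has 38 + 5 + 24 + 22 + 40 − 4 + 15 = 140; the blank must be 143 − 140 = 3.
Row 2 has 30 + 21 + 31 + 20 + 4 + 3 + 14 = 123; the blank must be 143 − 123 = 20.

p = 20, d = 3, x = 24, a = 11, y = 39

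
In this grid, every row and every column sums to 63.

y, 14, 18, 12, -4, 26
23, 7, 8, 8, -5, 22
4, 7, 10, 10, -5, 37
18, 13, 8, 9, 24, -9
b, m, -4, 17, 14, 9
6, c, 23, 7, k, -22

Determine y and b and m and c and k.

The known cells in row 1 total 66, leaving 63 − 66 = -3 for the blank.
The known cells in column 1 total 48, leaving 63 − 48 = 15 for the blank.
The known cells in column 5 total 24, leaving 63 − 24 = 39 for the blank.
The known cells in row 6 total 53, leaving 63 − 53 = 10 for the blank.
The known cells in row 5 total 51, leaving 63 − 51 = 12 for the blank.

y = -3, b = 15, m = 12, c = 10, k = 39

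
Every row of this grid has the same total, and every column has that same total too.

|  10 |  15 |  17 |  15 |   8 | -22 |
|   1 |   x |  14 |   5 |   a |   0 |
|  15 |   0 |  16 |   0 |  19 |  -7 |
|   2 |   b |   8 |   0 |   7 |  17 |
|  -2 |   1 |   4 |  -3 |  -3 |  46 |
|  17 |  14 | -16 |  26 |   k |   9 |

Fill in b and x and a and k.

Rows 1 and 3 both sum to 43, so that's the common total.
Row 4 has 2 + 8 + 0 + 7 + 17 = 34; the blank must be 43 − 34 = 9.
Column 2 has 15 + 0 + 9 + 1 + 14 = 39; the blank must be 43 − 39 = 4.
Row 6 has 17 + 14 − 16 + 26 + 9 = 50; the blank must be 43 − 50 = -7.
Row 2 has 1 + 4 + 14 + 5 + 0 = 24; the blank must be 43 − 24 = 19.

b = 9, x = 4, a = 19, k = -7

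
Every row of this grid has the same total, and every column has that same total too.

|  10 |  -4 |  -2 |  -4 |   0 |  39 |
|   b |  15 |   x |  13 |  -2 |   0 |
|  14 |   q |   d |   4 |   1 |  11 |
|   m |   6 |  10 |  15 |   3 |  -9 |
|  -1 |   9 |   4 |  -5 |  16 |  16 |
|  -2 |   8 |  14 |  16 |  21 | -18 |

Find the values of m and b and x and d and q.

m = 14, b = 4, x = 9, d = 4, q = 5

Rows 1 and 5 both sum to 39, so that's the common total.
The known cells in column 2 total 34, leaving 39 − 34 = 5 for the blank.
The known cells in row 4 total 25, leaving 39 − 25 = 14 for the blank.
The known cells in row 3 total 35, leaving 39 − 35 = 4 for the blank.
The known cells in column 3 total 30, leaving 39 − 30 = 9 for the blank.
The known cells in row 2 total 35, leaving 39 − 35 = 4 for the blank.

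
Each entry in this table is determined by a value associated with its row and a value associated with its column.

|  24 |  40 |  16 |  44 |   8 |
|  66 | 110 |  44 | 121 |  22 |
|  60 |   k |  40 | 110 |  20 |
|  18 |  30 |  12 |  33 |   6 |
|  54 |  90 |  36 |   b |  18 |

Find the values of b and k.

b = 99, k = 100

Each row is a constant multiple of every other row — this is a multiplication table with the headers hidden.
Row 5 is 54/24 = 9/4 times row 1, so its entry in column 4 is 44 × 9/4 = 99.
Row 3 is 60/24 = 5/2 times row 1, so its entry in column 2 is 40 × 5/2 = 100.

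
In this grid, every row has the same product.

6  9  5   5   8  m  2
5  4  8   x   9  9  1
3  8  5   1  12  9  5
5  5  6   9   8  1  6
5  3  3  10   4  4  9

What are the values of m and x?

Rows 3 and 5 each multiply to 64800, so every row has product 64800.
Row 1: 6×9×5×5×8×2 = 21600, so the missing entry is 64800 ÷ 21600 = 3.
Row 2: 5×4×8×9×9×1 = 12960, so the missing entry is 64800 ÷ 12960 = 5.

m = 3, x = 5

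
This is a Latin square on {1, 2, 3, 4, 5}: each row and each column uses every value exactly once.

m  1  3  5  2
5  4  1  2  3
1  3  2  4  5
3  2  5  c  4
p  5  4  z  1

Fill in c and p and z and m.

Cell (1,1): row 1 already has {1, 2, 3, 5} → 4.
Cell (5,1): column 1 already has {1, 3, 4, 5} → 2.
For row 4, column 4: row 4 already has {2, 3, 4, 5}; that leaves 1.
For row 5, column 4: row 5 already has {1, 2, 4, 5}; that leaves 3.

c = 1, p = 2, z = 3, m = 4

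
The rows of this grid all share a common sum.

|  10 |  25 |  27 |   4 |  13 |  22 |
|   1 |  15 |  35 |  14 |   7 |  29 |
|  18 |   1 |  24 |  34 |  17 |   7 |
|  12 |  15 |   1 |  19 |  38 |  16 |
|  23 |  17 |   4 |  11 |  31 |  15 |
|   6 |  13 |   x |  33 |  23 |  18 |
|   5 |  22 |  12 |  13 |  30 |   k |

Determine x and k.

x = 8, k = 19

Rows 3 and 4 both add up to 101, so every row sums to 101.
Row 6: 6 + 13 + 33 + 23 + 18 = 93, so the missing entry is 101 − 93 = 8.
Row 7: 5 + 22 + 12 + 13 + 30 = 82, so the missing entry is 101 − 82 = 19.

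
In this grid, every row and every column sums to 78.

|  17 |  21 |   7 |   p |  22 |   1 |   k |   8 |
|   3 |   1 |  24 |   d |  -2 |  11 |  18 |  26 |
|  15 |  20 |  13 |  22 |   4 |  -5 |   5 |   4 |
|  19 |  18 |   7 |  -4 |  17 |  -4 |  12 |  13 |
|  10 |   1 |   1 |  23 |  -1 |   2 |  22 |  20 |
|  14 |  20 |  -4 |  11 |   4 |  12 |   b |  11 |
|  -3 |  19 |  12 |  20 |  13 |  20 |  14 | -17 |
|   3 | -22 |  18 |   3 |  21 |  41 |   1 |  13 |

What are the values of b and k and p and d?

Row 2 has 3 + 1 + 24 − 2 + 11 + 18 + 26 = 81; the blank must be 78 − 81 = -3.
Column 4 has -3 + 22 − 4 + 23 + 11 + 20 + 3 = 72; the blank must be 78 − 72 = 6.
Row 6 has 14 + 20 − 4 + 11 + 4 + 12 + 11 = 68; the blank must be 78 − 68 = 10.
Row 1 has 17 + 21 + 7 + 6 + 22 + 1 + 8 = 82; the blank must be 78 − 82 = -4.

b = 10, k = -4, p = 6, d = -3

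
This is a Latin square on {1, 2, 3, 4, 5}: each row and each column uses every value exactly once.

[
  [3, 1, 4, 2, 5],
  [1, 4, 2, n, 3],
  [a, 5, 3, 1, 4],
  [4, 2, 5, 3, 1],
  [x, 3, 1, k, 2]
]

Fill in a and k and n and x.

a = 2, k = 4, n = 5, x = 5

Cell (3,1): row 3 already has {1, 3, 4, 5} → 2.
At (row 5, col 1): column 1 already has {1, 2, 3, 4}, so the value is 5.
Cell (2,4): row 2 already has {1, 2, 3, 4} → 5.
For row 5, column 4: row 5 already has {1, 2, 3, 5}; that leaves 4.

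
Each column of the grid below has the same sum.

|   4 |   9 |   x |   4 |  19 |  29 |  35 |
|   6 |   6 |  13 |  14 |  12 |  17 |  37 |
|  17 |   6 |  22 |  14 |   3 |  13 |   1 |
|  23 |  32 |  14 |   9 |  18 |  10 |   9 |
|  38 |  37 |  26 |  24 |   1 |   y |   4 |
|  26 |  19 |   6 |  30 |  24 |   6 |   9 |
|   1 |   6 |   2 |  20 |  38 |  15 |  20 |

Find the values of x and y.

Columns 1 and 7 both add up to 115, so every column sums to 115.
Column 3: 13 + 22 + 14 + 26 + 6 + 2 = 83, so the missing entry is 115 − 83 = 32.
Column 6: 29 + 17 + 13 + 10 + 6 + 15 = 90, so the missing entry is 115 − 90 = 25.

x = 32, y = 25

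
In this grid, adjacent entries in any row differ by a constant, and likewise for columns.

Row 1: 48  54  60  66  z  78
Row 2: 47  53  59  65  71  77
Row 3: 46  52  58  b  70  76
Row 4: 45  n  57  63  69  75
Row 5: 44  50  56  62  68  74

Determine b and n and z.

b = 64, n = 51, z = 72

Along each row the entries change by 6 per step; down each column they change by -1.
Row 3: from 46 at column 1, stepping by 6 to column 4 gives 64.
Row 4: from 45 at column 1, stepping by 6 to column 2 gives 51.
Row 1: from 48 at column 1, stepping by 6 to column 5 gives 72.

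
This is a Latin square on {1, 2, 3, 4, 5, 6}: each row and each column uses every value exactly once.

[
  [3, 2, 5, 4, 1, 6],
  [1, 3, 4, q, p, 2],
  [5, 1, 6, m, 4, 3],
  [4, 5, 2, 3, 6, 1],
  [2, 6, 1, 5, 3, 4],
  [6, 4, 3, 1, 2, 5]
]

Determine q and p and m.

At (row 3, col 4): row 3 already has {1, 3, 4, 5, 6}, so the value is 2.
At (row 2, col 4): column 4 already has {1, 2, 3, 4, 5}, so the value is 6.
At (row 2, col 5): row 2 already has {1, 2, 3, 4, 6}, so the value is 5.

q = 6, p = 5, m = 2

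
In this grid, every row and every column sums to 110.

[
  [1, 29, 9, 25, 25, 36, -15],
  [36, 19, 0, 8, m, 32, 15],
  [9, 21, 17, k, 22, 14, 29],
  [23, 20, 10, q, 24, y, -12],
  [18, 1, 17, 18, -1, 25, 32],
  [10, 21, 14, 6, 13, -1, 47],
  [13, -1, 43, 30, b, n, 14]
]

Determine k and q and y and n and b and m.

Row 2 has 36 + 19 + 0 + 8 + 32 + 15 = 110; the blank must be 110 − 110 = 0.
Column 5 has 25 + 0 + 22 + 24 − 1 + 13 = 83; the blank must be 110 − 83 = 27.
Row 7 has 13 − 1 + 43 + 30 + 27 + 14 = 126; the blank must be 110 − 126 = -16.
Row 3 has 9 + 21 + 17 + 22 + 14 + 29 = 112; the blank must be 110 − 112 = -2.
Column 4 has 25 + 8 − 2 + 18 + 6 + 30 = 85; the blank must be 110 − 85 = 25.
Row 4 has 23 + 20 + 10 + 25 + 24 − 12 = 90; the blank must be 110 − 90 = 20.

k = -2, q = 25, y = 20, n = -16, b = 27, m = 0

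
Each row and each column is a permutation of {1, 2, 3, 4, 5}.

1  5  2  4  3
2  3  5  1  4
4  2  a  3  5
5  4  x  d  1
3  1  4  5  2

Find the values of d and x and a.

For row 4, column 4: column 4 already has {1, 3, 4, 5}; that leaves 2.
For row 4, column 3: row 4 already has {1, 2, 4, 5}; that leaves 3.
For row 3, column 3: row 3 already has {2, 3, 4, 5}; that leaves 1.

d = 2, x = 3, a = 1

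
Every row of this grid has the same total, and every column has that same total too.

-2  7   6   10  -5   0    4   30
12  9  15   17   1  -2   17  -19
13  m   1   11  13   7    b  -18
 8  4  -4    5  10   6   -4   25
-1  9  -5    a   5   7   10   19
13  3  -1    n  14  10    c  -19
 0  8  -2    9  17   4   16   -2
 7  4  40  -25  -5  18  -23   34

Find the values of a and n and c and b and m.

a = 6, n = 17, c = 13, b = 17, m = 6

Rows 1 and 2 both sum to 50, so that's the common total.
Column 2 has 7 + 9 + 4 + 9 + 3 + 8 + 4 = 44; the blank must be 50 − 44 = 6.
Row 5 has -1 + 9 − 5 + 5 + 7 + 10 + 19 = 44; the blank must be 50 − 44 = 6.
Row 3 has 13 + 6 + 1 + 11 + 13 + 7 − 18 = 33; the blank must be 50 − 33 = 17.
Column 7 has 4 + 17 + 17 − 4 + 10 + 16 − 23 = 37; the blank must be 50 − 37 = 13.
Row 6 has 13 + 3 − 1 + 14 + 10 + 13 − 19 = 33; the blank must be 50 − 33 = 17.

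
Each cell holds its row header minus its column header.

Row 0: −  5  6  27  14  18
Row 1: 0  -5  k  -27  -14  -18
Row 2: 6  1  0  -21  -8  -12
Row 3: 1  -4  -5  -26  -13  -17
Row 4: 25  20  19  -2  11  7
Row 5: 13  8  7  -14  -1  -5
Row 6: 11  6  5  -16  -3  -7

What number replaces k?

-6

0 − 6 = -6.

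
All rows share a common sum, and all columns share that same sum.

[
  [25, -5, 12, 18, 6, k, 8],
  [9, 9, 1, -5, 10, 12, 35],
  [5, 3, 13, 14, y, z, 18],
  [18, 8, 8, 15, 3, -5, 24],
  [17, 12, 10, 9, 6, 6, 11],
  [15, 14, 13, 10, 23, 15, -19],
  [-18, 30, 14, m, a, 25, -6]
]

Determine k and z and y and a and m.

k = 7, z = 11, y = 7, a = 16, m = 10

Rows 2 and 4 both sum to 71, so that's the common total.
Column 4 has 18 − 5 + 14 + 15 + 9 + 10 = 61; the blank must be 71 − 61 = 10.
Row 7 has -18 + 30 + 14 + 10 + 25 − 6 = 55; the blank must be 71 − 55 = 16.
Column 5 has 6 + 10 + 3 + 6 + 23 + 16 = 64; the blank must be 71 − 64 = 7.
Row 1 has 25 − 5 + 12 + 18 + 6 + 8 = 64; the blank must be 71 − 64 = 7.
Row 3 has 5 + 3 + 13 + 14 + 7 + 18 = 60; the blank must be 71 − 60 = 11.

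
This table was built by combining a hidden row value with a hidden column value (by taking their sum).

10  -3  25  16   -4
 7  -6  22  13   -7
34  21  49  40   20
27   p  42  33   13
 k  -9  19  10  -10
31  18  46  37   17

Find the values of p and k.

p = 14, k = 4

The difference between any two rows is the same in every column — this is an addition table with the headers hidden.
Row 4 minus row 1 is 42 − 25 = 17, so its entry in column 2 is -3 + 17 = 14.
Row 5 minus row 1 is 19 − 25 = -6, so its entry in column 1 is 10 + (-6) = 4.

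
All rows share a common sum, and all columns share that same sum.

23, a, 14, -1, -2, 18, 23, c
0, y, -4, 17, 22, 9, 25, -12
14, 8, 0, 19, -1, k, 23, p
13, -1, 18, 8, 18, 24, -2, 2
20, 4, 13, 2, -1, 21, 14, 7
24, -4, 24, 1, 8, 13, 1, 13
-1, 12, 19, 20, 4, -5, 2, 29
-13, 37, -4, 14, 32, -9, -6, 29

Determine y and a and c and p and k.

Rows 4 and 5 both sum to 80, so that's the common total.
The known cells in row 2 total 57, leaving 80 − 57 = 23 for the blank.
The known cells in column 2 total 79, leaving 80 − 79 = 1 for the blank.
The known cells in row 1 total 76, leaving 80 − 76 = 4 for the blank.
The known cells in column 8 total 72, leaving 80 − 72 = 8 for the blank.
The known cells in row 3 total 71, leaving 80 − 71 = 9 for the blank.

y = 23, a = 1, c = 4, p = 8, k = 9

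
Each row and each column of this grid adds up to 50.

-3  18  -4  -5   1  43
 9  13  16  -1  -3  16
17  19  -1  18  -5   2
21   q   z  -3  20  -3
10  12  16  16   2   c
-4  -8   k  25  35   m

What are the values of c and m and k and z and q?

c = -6, m = -2, k = 4, z = 19, q = -4

Column 2 has 18 + 13 + 19 + 12 − 8 = 54; the blank must be 50 − 54 = -4.
Row 5 has 10 + 12 + 16 + 16 + 2 = 56; the blank must be 50 − 56 = -6.
Column 6 has 43 + 16 + 2 − 3 − 6 = 52; the blank must be 50 − 52 = -2.
Row 4 has 21 − 4 − 3 + 20 − 3 = 31; the blank must be 50 − 31 = 19.
Row 6 has -4 − 8 + 25 + 35 − 2 = 46; the blank must be 50 − 46 = 4.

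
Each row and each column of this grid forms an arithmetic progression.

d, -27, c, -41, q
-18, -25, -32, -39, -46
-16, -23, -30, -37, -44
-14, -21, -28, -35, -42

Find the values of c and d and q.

c = -34, d = -20, q = -48

Along each row the entries change by -7 per step; down each column they change by 2.
Row 1: from -27 at column 2, stepping by -7 to column 3 gives -34.
Row 1: from -27 at column 2, stepping by -7 to column 1 gives -20.
Row 1: from -27 at column 2, stepping by -7 to column 5 gives -48.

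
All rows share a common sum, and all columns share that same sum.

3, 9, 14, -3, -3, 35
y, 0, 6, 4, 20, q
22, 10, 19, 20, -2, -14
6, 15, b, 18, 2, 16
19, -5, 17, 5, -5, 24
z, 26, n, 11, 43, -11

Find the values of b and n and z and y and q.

b = -2, n = 1, z = -15, y = 20, q = 5

Rows 1 and 3 both sum to 55, so that's the common total.
Column 6 has 35 − 14 + 16 + 24 − 11 = 50; the blank must be 55 − 50 = 5.
Row 2 has 0 + 6 + 4 + 20 + 5 = 35; the blank must be 55 − 35 = 20.
Column 1 has 3 + 20 + 22 + 6 + 19 = 70; the blank must be 55 − 70 = -15.
Row 4 has 6 + 15 + 18 + 2 + 16 = 57; the blank must be 55 − 57 = -2.
Row 6 has -15 + 26 + 11 + 43 − 11 = 54; the blank must be 55 − 54 = 1.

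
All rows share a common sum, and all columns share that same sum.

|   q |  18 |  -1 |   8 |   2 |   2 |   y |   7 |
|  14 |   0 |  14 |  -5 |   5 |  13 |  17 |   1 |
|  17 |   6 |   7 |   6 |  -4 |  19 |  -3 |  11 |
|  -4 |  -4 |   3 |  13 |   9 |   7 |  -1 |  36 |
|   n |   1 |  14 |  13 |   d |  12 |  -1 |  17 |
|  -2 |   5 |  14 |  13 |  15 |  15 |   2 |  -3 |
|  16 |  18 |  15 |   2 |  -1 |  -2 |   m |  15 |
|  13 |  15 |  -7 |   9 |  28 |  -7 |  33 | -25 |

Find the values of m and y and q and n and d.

Rows 2 and 3 both sum to 59, so that's the common total.
Column 5 has 2 + 5 − 4 + 9 + 15 − 1 + 28 = 54; the blank must be 59 − 54 = 5.
Row 5 has 1 + 14 + 13 + 5 + 12 − 1 + 17 = 61; the blank must be 59 − 61 = -2.
Column 1 has 14 + 17 − 4 − 2 − 2 + 16 + 13 = 52; the blank must be 59 − 52 = 7.
Row 1 has 7 + 18 − 1 + 8 + 2 + 2 + 7 = 43; the blank must be 59 − 43 = 16.
Row 7 has 16 + 18 + 15 + 2 − 1 − 2 + 15 = 63; the blank must be 59 − 63 = -4.

m = -4, y = 16, q = 7, n = -2, d = 5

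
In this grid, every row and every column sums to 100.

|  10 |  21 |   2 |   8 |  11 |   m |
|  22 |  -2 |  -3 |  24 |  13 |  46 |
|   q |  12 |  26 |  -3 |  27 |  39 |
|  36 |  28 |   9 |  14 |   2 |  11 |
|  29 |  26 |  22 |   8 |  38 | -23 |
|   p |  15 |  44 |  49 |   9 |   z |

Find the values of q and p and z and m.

q = -1, p = 4, z = -21, m = 48

The known cells in row 3 total 101, leaving 100 − 101 = -1 for the blank.
The known cells in column 1 total 96, leaving 100 − 96 = 4 for the blank.
The known cells in row 6 total 121, leaving 100 − 121 = -21 for the blank.
The known cells in row 1 total 52, leaving 100 − 52 = 48 for the blank.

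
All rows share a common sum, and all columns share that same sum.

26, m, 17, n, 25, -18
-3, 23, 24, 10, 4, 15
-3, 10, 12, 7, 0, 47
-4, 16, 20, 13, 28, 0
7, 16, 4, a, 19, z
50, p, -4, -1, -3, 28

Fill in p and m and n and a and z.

Rows 2 and 3 both sum to 73, so that's the common total.
The known cells in row 6 total 70, leaving 73 − 70 = 3 for the blank.
The known cells in column 2 total 68, leaving 73 − 68 = 5 for the blank.
The known cells in row 1 total 55, leaving 73 − 55 = 18 for the blank.
The known cells in column 4 total 47, leaving 73 − 47 = 26 for the blank.
The known cells in row 5 total 72, leaving 73 − 72 = 1 for the blank.

p = 3, m = 5, n = 18, a = 26, z = 1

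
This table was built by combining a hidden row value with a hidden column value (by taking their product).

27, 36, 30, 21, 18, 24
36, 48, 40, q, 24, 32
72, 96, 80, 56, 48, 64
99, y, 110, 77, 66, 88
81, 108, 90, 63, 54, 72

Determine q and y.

Each row is a constant multiple of every other row — this is a multiplication table with the headers hidden.
Row 2 is 40/30 = 4/3 times row 1, so its entry in column 4 is 21 × 4/3 = 28.
Row 4 is 110/30 = 11/3 times row 1, so its entry in column 2 is 36 × 11/3 = 132.

q = 28, y = 132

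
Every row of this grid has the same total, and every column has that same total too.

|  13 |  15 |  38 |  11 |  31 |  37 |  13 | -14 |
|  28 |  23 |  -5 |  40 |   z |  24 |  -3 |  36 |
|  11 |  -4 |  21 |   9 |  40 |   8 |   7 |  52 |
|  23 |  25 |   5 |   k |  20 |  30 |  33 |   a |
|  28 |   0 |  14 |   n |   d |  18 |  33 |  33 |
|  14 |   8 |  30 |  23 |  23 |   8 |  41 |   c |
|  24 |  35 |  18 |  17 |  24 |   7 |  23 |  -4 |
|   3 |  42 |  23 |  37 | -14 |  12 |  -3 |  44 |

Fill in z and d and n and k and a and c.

z = 1, d = 19, n = -1, k = 8, a = 0, c = -3

Rows 1 and 3 both sum to 144, so that's the common total.
Row 2 has 28 + 23 − 5 + 40 + 24 − 3 + 36 = 143; the blank must be 144 − 143 = 1.
Column 5 has 31 + 1 + 40 + 20 + 23 + 24 − 14 = 125; the blank must be 144 − 125 = 19.
Row 5 has 28 + 0 + 14 + 19 + 18 + 33 + 33 = 145; the blank must be 144 − 145 = -1.
Row 6 has 14 + 8 + 30 + 23 + 23 + 8 + 41 = 147; the blank must be 144 − 147 = -3.
Column 8 has -14 + 36 + 52 + 33 − 3 − 4 + 44 = 144; the blank must be 144 − 144 = 0.
Row 4 has 23 + 25 + 5 + 20 + 30 + 33 + 0 = 136; the blank must be 144 − 136 = 8.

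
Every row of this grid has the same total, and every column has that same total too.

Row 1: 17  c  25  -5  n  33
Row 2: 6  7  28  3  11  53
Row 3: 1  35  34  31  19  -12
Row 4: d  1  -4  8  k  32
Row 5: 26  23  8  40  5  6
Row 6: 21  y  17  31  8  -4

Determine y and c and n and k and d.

Rows 2 and 3 both sum to 108, so that's the common total.
Row 6: 21 + 17 + 31 + 8 − 4 = 73, so its missing entry is 108 − 73 = 35.
Column 2: 7 + 35 + 1 + 23 + 35 = 101, so its missing entry is 108 − 101 = 7.
Row 1: 17 + 7 + 25 − 5 + 33 = 77, so its missing entry is 108 − 77 = 31.
Column 5: 31 + 11 + 19 + 5 + 8 = 74, so its missing entry is 108 − 74 = 34.
Row 4: 1 − 4 + 8 + 34 + 32 = 71, so its missing entry is 108 − 71 = 37.

y = 35, c = 7, n = 31, k = 34, d = 37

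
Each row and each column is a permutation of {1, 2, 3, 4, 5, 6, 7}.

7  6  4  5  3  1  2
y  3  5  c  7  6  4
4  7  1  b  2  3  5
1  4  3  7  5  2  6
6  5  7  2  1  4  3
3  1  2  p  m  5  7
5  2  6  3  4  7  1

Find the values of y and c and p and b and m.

For row 6, column 5: column 5 already has {1, 2, 3, 4, 5, 7}; that leaves 6.
Cell (3,4): row 3 already has {1, 2, 3, 4, 5, 7} → 6.
Cell (2,1): column 1 already has {1, 3, 4, 5, 6, 7} → 2.
Cell (6,4): row 6 already has {1, 2, 3, 5, 6, 7} → 4.
At (row 2, col 4): row 2 already has {2, 3, 4, 5, 6, 7}, so the value is 1.

y = 2, c = 1, p = 4, b = 6, m = 6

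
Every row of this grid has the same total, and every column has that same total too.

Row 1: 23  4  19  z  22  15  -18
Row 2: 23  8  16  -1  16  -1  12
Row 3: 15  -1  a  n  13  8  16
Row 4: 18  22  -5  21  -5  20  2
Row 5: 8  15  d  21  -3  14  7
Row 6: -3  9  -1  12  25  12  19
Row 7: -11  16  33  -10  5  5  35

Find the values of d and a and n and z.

Rows 2 and 4 both sum to 73, so that's the common total.
Row 1: 23 + 4 + 19 + 22 + 15 − 18 = 65, so its missing entry is 73 − 65 = 8.
Column 4: 8 − 1 + 21 + 21 + 12 − 10 = 51, so its missing entry is 73 − 51 = 22.
Row 5: 8 + 15 + 21 − 3 + 14 + 7 = 62, so its missing entry is 73 − 62 = 11.
Row 3: 15 − 1 + 22 + 13 + 8 + 16 = 73, so its missing entry is 73 − 73 = 0.

d = 11, a = 0, n = 22, z = 8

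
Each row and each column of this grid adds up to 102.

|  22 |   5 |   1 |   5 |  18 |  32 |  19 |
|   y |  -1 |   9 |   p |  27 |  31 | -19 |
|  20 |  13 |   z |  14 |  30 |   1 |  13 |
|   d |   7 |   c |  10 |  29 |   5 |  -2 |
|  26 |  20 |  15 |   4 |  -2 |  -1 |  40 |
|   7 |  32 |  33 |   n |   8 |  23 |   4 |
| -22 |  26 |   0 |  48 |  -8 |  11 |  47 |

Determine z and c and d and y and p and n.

z = 11, c = 33, d = 20, y = 29, p = 26, n = -5

The known cells in row 6 total 107, leaving 102 − 107 = -5 for the blank.
The known cells in row 3 total 91, leaving 102 − 91 = 11 for the blank.
The known cells in column 3 total 69, leaving 102 − 69 = 33 for the blank.
The known cells in row 4 total 82, leaving 102 − 82 = 20 for the blank.
The known cells in column 1 total 73, leaving 102 − 73 = 29 for the blank.
The known cells in row 2 total 76, leaving 102 − 76 = 26 for the blank.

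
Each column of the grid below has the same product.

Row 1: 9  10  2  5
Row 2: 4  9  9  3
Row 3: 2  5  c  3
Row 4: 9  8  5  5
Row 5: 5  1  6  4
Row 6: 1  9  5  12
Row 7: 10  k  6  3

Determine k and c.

k = 1, c = 2

Columns 1 and 4 each multiply to 32400, so every column has product 32400.
Column 2: 10×9×5×8×1×9 = 32400, so the missing entry is 32400 ÷ 32400 = 1.
Column 3: 2×9×5×6×5×6 = 16200, so the missing entry is 32400 ÷ 16200 = 2.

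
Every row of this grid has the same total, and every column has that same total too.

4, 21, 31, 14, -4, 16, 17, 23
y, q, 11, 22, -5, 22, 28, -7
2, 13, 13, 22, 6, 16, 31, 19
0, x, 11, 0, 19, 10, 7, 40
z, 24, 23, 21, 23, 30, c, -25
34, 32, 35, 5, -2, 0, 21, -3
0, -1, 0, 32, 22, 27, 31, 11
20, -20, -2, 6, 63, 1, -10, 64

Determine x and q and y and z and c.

x = 35, q = 18, y = 33, z = 29, c = -3

Rows 1 and 3 both sum to 122, so that's the common total.
The known cells in row 4 total 87, leaving 122 − 87 = 35 for the blank.
The known cells in column 2 total 104, leaving 122 − 104 = 18 for the blank.
The known cells in column 7 total 125, leaving 122 − 125 = -3 for the blank.
The known cells in row 5 total 93, leaving 122 − 93 = 29 for the blank.
The known cells in row 2 total 89, leaving 122 − 89 = 33 for the blank.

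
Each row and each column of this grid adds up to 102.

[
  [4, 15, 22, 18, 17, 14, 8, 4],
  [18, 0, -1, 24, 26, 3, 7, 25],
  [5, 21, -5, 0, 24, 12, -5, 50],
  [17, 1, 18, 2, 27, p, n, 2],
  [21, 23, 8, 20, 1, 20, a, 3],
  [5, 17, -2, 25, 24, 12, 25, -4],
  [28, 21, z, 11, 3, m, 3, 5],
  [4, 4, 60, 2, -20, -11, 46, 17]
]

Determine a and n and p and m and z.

The known cells in column 3 total 100, leaving 102 − 100 = 2 for the blank.
The known cells in row 7 total 73, leaving 102 − 73 = 29 for the blank.
The known cells in row 5 total 96, leaving 102 − 96 = 6 for the blank.
The known cells in column 7 total 90, leaving 102 − 90 = 12 for the blank.
The known cells in row 4 total 79, leaving 102 − 79 = 23 for the blank.

a = 6, n = 12, p = 23, m = 29, z = 2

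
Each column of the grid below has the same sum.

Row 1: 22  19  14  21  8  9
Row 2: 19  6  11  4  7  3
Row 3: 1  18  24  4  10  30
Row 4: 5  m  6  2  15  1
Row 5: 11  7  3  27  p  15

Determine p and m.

p = 18, m = 8

Column 4 sums to 58 and so does column 6; that's the common total.
In column 5 the known cells total 40, leaving 58 − 40 = 18.
In column 2 the known cells total 50, leaving 58 − 50 = 8.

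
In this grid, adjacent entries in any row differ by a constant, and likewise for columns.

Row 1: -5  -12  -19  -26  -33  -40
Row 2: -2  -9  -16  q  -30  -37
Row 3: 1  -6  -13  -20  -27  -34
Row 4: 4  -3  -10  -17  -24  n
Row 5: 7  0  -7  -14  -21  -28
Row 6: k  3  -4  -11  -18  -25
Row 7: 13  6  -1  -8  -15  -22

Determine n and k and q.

Along each row the entries change by -7 per step; down each column they change by 3.
Row 4: from 4 at column 1, stepping by -7 to column 6 gives -31.
Row 6: from 3 at column 2, stepping by -7 to column 1 gives 10.
Row 2: from -2 at column 1, stepping by -7 to column 4 gives -23.

n = -31, k = 10, q = -23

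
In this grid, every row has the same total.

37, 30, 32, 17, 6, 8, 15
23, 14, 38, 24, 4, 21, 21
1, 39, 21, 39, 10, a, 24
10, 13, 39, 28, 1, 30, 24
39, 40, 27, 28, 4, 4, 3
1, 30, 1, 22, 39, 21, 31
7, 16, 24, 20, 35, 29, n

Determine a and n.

Row 1 sums to 145 and so does row 6; that's the common total.
In row 3 the known cells total 134, leaving 145 − 134 = 11.
In row 7 the known cells total 131, leaving 145 − 131 = 14.

a = 11, n = 14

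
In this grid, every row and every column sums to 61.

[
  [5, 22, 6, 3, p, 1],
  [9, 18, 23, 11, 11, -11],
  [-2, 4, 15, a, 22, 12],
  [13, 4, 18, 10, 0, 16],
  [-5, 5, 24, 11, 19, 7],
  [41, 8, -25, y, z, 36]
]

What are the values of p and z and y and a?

p = 24, z = -15, y = 16, a = 10

Row 3: -2 + 4 + 15 + 22 + 12 = 51, so its missing entry is 61 − 51 = 10.
Column 4: 3 + 11 + 10 + 10 + 11 = 45, so its missing entry is 61 − 45 = 16.
Row 6: 41 + 8 − 25 + 16 + 36 = 76, so its missing entry is 61 − 76 = -15.
Row 1: 5 + 22 + 6 + 3 + 1 = 37, so its missing entry is 61 − 37 = 24.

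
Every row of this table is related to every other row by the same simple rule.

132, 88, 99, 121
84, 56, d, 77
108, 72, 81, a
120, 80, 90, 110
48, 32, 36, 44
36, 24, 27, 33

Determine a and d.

a = 99, d = 63

Each row is a constant multiple of every other row — this is a multiplication table with the headers hidden.
Row 3 is 108/132 = 9/11 times row 1, so its entry in column 4 is 121 × 9/11 = 99.
Row 2 is 84/132 = 7/11 times row 1, so its entry in column 3 is 99 × 7/11 = 63.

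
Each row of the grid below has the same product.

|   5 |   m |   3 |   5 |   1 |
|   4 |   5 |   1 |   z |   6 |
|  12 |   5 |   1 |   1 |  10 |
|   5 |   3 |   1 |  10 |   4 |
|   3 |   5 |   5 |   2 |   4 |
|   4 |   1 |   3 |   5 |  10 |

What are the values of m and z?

m = 8, z = 5

Rows 3 and 6 each multiply to 600, so every row has product 600.
Row 1: 5×3×5×1 = 75, so the missing entry is 600 ÷ 75 = 8.
Row 2: 4×5×1×6 = 120, so the missing entry is 600 ÷ 120 = 5.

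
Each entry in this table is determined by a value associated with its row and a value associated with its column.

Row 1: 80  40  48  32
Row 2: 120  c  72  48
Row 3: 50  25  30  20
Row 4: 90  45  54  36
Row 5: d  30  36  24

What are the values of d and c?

d = 60, c = 60

Each row is a constant multiple of every other row — this is a multiplication table with the headers hidden.
Row 5 is 36/48 = 3/4 times row 1, so its entry in column 1 is 80 × 3/4 = 60.
Row 2 is 72/48 = 3/2 times row 1, so its entry in column 2 is 40 × 3/2 = 60.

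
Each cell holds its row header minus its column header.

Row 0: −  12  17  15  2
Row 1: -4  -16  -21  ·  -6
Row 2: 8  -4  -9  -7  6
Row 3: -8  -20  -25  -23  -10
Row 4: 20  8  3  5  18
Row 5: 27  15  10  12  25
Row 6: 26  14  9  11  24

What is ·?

-19

-4 − 15 = -19.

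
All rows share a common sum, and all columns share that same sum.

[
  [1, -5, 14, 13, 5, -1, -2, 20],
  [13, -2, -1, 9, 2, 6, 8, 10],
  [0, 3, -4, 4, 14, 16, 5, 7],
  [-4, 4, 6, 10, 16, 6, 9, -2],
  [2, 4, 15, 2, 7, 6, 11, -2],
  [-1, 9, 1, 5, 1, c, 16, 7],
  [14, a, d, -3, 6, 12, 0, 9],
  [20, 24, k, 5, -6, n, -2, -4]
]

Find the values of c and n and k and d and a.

Rows 1 and 2 both sum to 45, so that's the common total.
Row 6 has -1 + 9 + 1 + 5 + 1 + 16 + 7 = 38; the blank must be 45 − 38 = 7.
Column 2 has -5 − 2 + 3 + 4 + 4 + 9 + 24 = 37; the blank must be 45 − 37 = 8.
Row 7 has 14 + 8 − 3 + 6 + 12 + 0 + 9 = 46; the blank must be 45 − 46 = -1.
Column 3 has 14 − 1 − 4 + 6 + 15 + 1 − 1 = 30; the blank must be 45 − 30 = 15.
Row 8 has 20 + 24 + 15 + 5 − 6 − 2 − 4 = 52; the blank must be 45 − 52 = -7.

c = 7, n = -7, k = 15, d = -1, a = 8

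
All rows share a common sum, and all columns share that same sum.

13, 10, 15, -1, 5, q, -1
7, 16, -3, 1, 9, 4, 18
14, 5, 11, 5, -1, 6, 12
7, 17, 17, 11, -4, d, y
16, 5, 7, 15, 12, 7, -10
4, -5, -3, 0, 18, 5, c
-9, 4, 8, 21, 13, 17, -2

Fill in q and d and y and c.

q = 11, d = 2, y = 2, c = 33

Rows 2 and 3 both sum to 52, so that's the common total.
Row 6: 4 − 5 − 3 + 0 + 18 + 5 = 19, so its missing entry is 52 − 19 = 33.
Row 1: 13 + 10 + 15 − 1 + 5 − 1 = 41, so its missing entry is 52 − 41 = 11.
Column 6: 11 + 4 + 6 + 7 + 5 + 17 = 50, so its missing entry is 52 − 50 = 2.
Row 4: 7 + 17 + 17 + 11 − 4 + 2 = 50, so its missing entry is 52 − 50 = 2.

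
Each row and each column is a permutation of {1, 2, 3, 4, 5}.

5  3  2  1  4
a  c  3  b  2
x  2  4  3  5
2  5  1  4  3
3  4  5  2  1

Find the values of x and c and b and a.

x = 1, c = 1, b = 5, a = 4

At (row 2, col 4): column 4 already has {1, 2, 3, 4}, so the value is 5.
At (row 2, col 2): column 2 already has {2, 3, 4, 5}, so the value is 1.
For row 2, column 1: row 2 already has {1, 2, 3, 5}; that leaves 4.
At (row 3, col 1): row 3 already has {2, 3, 4, 5}, so the value is 1.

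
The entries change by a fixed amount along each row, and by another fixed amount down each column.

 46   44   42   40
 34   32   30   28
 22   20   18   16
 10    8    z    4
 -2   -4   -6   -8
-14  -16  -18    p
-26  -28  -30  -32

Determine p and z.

Along each row the entries change by -2 per step; down each column they change by -12.
Row 6: from -14 at column 1, stepping by -2 to column 4 gives -20.
Row 4: from 10 at column 1, stepping by -2 to column 3 gives 6.

p = -20, z = 6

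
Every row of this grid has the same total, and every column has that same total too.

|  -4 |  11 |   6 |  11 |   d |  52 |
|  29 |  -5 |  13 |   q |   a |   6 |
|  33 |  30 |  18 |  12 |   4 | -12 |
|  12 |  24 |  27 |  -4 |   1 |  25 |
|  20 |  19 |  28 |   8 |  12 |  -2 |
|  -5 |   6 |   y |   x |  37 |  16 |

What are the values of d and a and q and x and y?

Rows 3 and 4 both sum to 85, so that's the common total.
The known cells in row 1 total 76, leaving 85 − 76 = 9 for the blank.
The known cells in column 5 total 63, leaving 85 − 63 = 22 for the blank.
The known cells in row 2 total 65, leaving 85 − 65 = 20 for the blank.
The known cells in column 4 total 47, leaving 85 − 47 = 38 for the blank.
The known cells in row 6 total 92, leaving 85 − 92 = -7 for the blank.

d = 9, a = 22, q = 20, x = 38, y = -7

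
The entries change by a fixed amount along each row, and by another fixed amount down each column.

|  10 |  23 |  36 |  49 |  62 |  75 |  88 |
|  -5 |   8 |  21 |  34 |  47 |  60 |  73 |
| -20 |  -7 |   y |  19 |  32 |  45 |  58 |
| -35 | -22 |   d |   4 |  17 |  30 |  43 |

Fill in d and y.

Along each row the entries change by 13 per step; down each column they change by -15.
Row 4: from -35 at column 1, stepping by 13 to column 3 gives -9.
Row 3: from -20 at column 1, stepping by 13 to column 3 gives 6.

d = -9, y = 6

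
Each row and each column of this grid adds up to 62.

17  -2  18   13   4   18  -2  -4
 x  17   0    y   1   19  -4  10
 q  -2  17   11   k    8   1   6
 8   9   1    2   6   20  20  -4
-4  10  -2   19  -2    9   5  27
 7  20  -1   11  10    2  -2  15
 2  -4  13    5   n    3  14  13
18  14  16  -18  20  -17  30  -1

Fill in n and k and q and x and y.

n = 16, k = 7, q = 14, x = 0, y = 19

Row 7 has 2 − 4 + 13 + 5 + 3 + 14 + 13 = 46; the blank must be 62 − 46 = 16.
Column 5 has 4 + 1 + 6 − 2 + 10 + 16 + 20 = 55; the blank must be 62 − 55 = 7.
Row 3 has -2 + 17 + 11 + 7 + 8 + 1 + 6 = 48; the blank must be 62 − 48 = 14.
Column 1 has 17 + 14 + 8 − 4 + 7 + 2 + 18 = 62; the blank must be 62 − 62 = 0.
Row 2 has 0 + 17 + 0 + 1 + 19 − 4 + 10 = 43; the blank must be 62 − 43 = 19.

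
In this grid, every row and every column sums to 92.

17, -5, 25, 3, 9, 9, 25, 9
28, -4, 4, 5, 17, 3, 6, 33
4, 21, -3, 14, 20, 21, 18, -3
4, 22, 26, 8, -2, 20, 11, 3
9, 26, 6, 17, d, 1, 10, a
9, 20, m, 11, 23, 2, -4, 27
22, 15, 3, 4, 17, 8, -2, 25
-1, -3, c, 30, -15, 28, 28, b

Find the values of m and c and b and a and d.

m = 4, c = 27, b = -2, a = 0, d = 23

Column 5: 9 + 17 + 20 − 2 + 23 + 17 − 15 = 69, so its missing entry is 92 − 69 = 23.
Row 5: 9 + 26 + 6 + 17 + 23 + 1 + 10 = 92, so its missing entry is 92 − 92 = 0.
Column 8: 9 + 33 − 3 + 3 + 0 + 27 + 25 = 94, so its missing entry is 92 − 94 = -2.
Row 8: -1 − 3 + 30 − 15 + 28 + 28 − 2 = 65, so its missing entry is 92 − 65 = 27.
Row 6: 9 + 20 + 11 + 23 + 2 − 4 + 27 = 88, so its missing entry is 92 − 88 = 4.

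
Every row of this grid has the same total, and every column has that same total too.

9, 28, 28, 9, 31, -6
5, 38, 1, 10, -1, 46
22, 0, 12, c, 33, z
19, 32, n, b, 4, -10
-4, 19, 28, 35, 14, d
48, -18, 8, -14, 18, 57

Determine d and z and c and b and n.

Rows 1 and 2 both sum to 99, so that's the common total.
Row 5 has -4 + 19 + 28 + 35 + 14 = 92; the blank must be 99 − 92 = 7.
Column 3 has 28 + 1 + 12 + 28 + 8 = 77; the blank must be 99 − 77 = 22.
Row 4 has 19 + 32 + 22 + 4 − 10 = 67; the blank must be 99 − 67 = 32.
Column 4 has 9 + 10 + 32 + 35 − 14 = 72; the blank must be 99 − 72 = 27.
Row 3 has 22 + 0 + 12 + 27 + 33 = 94; the blank must be 99 − 94 = 5.

d = 7, z = 5, c = 27, b = 32, n = 22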